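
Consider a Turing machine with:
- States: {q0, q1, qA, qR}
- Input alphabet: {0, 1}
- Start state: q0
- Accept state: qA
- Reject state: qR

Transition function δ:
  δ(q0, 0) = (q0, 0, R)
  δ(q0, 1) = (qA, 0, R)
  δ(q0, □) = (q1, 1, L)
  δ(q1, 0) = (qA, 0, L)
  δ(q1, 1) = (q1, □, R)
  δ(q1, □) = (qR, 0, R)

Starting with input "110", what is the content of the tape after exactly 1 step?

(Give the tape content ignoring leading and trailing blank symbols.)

Execution trace:
Initial: [q0]110
Step 1: δ(q0, 1) = (qA, 0, R) → 0[qA]10

The machine reaches the accept state qA and halts.

After 1 step, the tape (ignoring leading/trailing blanks) is: 010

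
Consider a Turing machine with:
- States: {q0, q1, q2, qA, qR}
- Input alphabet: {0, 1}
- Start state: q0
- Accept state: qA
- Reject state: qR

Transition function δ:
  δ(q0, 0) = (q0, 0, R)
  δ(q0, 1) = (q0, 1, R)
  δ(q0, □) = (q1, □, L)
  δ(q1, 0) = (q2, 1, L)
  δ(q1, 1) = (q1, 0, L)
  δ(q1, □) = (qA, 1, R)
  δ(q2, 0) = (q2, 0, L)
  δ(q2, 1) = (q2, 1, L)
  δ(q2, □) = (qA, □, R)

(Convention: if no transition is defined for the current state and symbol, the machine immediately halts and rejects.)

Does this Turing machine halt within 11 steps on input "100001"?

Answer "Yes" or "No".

Execution trace:
Initial: [q0]100001
Step 1: δ(q0, 1) = (q0, 1, R) → 1[q0]00001
Step 2: δ(q0, 0) = (q0, 0, R) → 10[q0]0001
Step 3: δ(q0, 0) = (q0, 0, R) → 100[q0]001
Step 4: δ(q0, 0) = (q0, 0, R) → 1000[q0]01
Step 5: δ(q0, 0) = (q0, 0, R) → 10000[q0]1
Step 6: δ(q0, 1) = (q0, 1, R) → 100001[q0]□
Step 7: δ(q0, □) = (q1, □, L) → 10000[q1]1□
Step 8: δ(q1, 1) = (q1, 0, L) → 1000[q1]00□
Step 9: δ(q1, 0) = (q2, 1, L) → 100[q2]010□
Step 10: δ(q2, 0) = (q2, 0, L) → 10[q2]0010□
Step 11: δ(q2, 0) = (q2, 0, L) → 1[q2]00010□

The machine has not reached a halting state after 11 steps.
The machine did not halt within the 11-step bound.

Answer: No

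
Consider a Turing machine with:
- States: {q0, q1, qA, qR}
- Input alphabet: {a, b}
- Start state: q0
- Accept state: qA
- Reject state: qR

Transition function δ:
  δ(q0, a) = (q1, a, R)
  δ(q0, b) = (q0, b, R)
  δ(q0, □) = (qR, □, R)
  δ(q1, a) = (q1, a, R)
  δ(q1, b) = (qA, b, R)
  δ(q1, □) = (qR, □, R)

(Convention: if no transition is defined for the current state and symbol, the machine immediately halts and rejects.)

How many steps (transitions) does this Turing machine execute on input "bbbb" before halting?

Execution trace:
Initial: [q0]bbbb
Step 1: δ(q0, b) = (q0, b, R) → b[q0]bbb
Step 2: δ(q0, b) = (q0, b, R) → bb[q0]bb
Step 3: δ(q0, b) = (q0, b, R) → bbb[q0]b
Step 4: δ(q0, b) = (q0, b, R) → bbbb[q0]□
Step 5: δ(q0, □) = (qR, □, R) → bbbb□[qR]□

The machine reaches the reject state qR and halts.

The machine executed 5 steps before halting.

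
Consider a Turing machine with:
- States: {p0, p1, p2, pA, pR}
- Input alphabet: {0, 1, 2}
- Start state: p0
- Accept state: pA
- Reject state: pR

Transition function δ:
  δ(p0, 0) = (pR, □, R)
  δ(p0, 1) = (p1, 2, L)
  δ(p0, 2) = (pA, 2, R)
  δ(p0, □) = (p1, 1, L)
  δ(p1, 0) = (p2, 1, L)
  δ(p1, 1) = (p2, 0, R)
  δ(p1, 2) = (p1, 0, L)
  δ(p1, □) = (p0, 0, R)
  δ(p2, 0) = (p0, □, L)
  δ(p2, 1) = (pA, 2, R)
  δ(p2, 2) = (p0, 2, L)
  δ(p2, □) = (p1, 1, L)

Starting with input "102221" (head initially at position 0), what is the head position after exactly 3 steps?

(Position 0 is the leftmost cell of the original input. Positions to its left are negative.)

Execution trace (head position shown):
Step 0: [p0]102221  (head at position 0)
Step 1: move left → [p1]□202221  (head at position -1)
Step 2: move right → 0[p0]202221  (head at position 0)
Step 3: move right → 02[pA]02221  (head at position 1)

After 3 steps, the head is at position 1.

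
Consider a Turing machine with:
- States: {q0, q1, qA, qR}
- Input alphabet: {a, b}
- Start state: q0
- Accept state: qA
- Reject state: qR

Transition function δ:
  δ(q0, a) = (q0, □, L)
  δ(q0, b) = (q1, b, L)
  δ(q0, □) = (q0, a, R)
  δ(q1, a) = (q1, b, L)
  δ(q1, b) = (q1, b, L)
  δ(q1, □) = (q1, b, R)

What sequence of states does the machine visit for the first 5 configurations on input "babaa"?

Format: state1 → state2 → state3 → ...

Execution trace:
Initial: [q0]babaa
Step 1: δ(q0, b) = (q1, b, L) → [q1]□babaa
Step 2: δ(q1, □) = (q1, b, R) → b[q1]babaa
Step 3: δ(q1, b) = (q1, b, L) → [q1]bbabaa
Step 4: δ(q1, b) = (q1, b, L) → [q1]□bbabaa

State sequence: q0 → q1 → q1 → q1 → q1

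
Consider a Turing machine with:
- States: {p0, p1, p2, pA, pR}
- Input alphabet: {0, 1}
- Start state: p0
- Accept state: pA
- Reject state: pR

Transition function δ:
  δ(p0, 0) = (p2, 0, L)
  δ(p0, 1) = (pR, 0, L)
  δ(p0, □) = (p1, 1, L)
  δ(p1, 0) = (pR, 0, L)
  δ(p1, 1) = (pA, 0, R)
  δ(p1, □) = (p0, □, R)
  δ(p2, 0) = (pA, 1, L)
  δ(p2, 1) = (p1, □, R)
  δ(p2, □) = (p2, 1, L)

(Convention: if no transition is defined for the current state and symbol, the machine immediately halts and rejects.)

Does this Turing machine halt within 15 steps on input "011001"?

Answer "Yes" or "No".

Execution trace:
Initial: [p0]011001
Step 1: δ(p0, 0) = (p2, 0, L) → [p2]□011001
Step 2: δ(p2, □) = (p2, 1, L) → [p2]□1011001
Step 3: δ(p2, □) = (p2, 1, L) → [p2]□11011001
Step 4: δ(p2, □) = (p2, 1, L) → [p2]□111011001
Step 5: δ(p2, □) = (p2, 1, L) → [p2]□1111011001
Step 6: δ(p2, □) = (p2, 1, L) → [p2]□11111011001
Step 7: δ(p2, □) = (p2, 1, L) → [p2]□111111011001
Step 8: δ(p2, □) = (p2, 1, L) → [p2]□1111111011001
Step 9: δ(p2, □) = (p2, 1, L) → [p2]□11111111011001
Step 10: δ(p2, □) = (p2, 1, L) → [p2]□111111111011001
Step 11: δ(p2, □) = (p2, 1, L) → [p2]□1111111111011001
Step 12: δ(p2, □) = (p2, 1, L) → [p2]□11111111111011001
Step 13: δ(p2, □) = (p2, 1, L) → [p2]□111111111111011001
Step 14: δ(p2, □) = (p2, 1, L) → [p2]□1111111111111011001
Step 15: δ(p2, □) = (p2, 1, L) → [p2]□11111111111111011001

The machine has not reached a halting state after 15 steps.
The machine did not halt within the 15-step bound.

Answer: No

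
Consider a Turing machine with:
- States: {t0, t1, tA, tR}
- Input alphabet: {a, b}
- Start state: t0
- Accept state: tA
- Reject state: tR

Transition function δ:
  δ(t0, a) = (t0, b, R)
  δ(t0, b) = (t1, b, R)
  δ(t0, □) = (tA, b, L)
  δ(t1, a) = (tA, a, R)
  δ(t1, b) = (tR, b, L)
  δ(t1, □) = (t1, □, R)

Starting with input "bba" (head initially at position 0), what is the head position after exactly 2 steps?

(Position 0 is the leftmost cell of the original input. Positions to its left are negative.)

Execution trace (head position shown):
Step 0: [t0]bba  (head at position 0)
Step 1: move right → b[t1]ba  (head at position 1)
Step 2: move left → [tR]bba  (head at position 0)

After 2 steps, the head is at position 0.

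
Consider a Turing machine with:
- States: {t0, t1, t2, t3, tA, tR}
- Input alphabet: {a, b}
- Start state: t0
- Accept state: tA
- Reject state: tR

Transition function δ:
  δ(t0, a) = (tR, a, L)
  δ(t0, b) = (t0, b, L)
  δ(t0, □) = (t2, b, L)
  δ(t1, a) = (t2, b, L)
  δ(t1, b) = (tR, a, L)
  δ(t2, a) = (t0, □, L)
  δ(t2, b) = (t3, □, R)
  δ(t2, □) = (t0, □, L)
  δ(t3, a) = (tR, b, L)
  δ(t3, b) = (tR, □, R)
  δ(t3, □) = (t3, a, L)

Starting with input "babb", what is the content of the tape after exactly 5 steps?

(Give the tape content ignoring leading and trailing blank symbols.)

Execution trace:
Initial: [t0]babb
Step 1: δ(t0, b) = (t0, b, L) → [t0]□babb
Step 2: δ(t0, □) = (t2, b, L) → [t2]□bbabb
Step 3: δ(t2, □) = (t0, □, L) → [t0]□□bbabb
Step 4: δ(t0, □) = (t2, b, L) → [t2]□b□bbabb
Step 5: δ(t2, □) = (t0, □, L) → [t0]□□b□bbabb

After 5 steps, the tape (ignoring leading/trailing blanks) is: b□bbabb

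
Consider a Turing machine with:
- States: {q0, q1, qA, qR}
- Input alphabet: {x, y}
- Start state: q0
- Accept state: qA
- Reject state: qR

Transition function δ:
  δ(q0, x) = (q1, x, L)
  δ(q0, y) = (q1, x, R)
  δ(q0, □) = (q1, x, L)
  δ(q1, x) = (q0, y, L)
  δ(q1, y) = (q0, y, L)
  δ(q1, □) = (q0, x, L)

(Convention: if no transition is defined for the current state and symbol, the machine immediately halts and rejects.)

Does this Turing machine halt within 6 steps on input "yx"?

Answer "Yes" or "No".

Execution trace:
Initial: [q0]yx
Step 1: δ(q0, y) = (q1, x, R) → x[q1]x
Step 2: δ(q1, x) = (q0, y, L) → [q0]xy
Step 3: δ(q0, x) = (q1, x, L) → [q1]□xy
Step 4: δ(q1, □) = (q0, x, L) → [q0]□xxy
Step 5: δ(q0, □) = (q1, x, L) → [q1]□xxxy
Step 6: δ(q1, □) = (q0, x, L) → [q0]□xxxxy

The machine has not reached a halting state after 6 steps.
The machine did not halt within the 6-step bound.

Answer: No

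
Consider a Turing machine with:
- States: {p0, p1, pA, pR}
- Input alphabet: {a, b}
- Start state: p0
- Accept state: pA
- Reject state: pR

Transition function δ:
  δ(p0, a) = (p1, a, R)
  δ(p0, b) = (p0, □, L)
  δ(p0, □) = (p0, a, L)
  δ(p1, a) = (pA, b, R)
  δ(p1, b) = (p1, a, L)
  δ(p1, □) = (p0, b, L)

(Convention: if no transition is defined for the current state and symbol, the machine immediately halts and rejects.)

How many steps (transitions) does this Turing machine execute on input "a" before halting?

Execution trace:
Initial: [p0]a
Step 1: δ(p0, a) = (p1, a, R) → a[p1]□
Step 2: δ(p1, □) = (p0, b, L) → [p0]ab
Step 3: δ(p0, a) = (p1, a, R) → a[p1]b
Step 4: δ(p1, b) = (p1, a, L) → [p1]aa
Step 5: δ(p1, a) = (pA, b, R) → b[pA]a

The machine reaches the accept state pA and halts.

The machine executed 5 steps before halting.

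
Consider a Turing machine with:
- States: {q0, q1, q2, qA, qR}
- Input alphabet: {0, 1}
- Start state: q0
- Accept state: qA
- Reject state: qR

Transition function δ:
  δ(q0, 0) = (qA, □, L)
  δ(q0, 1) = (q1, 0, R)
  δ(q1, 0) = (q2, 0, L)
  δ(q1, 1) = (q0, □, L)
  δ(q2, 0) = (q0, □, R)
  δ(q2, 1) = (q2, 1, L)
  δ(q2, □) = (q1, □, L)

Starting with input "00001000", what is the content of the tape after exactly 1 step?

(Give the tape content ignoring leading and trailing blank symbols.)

Execution trace:
Initial: [q0]00001000
Step 1: δ(q0, 0) = (qA, □, L) → [qA]□□0001000

The machine reaches the accept state qA and halts.

After 1 step, the tape (ignoring leading/trailing blanks) is: 0001000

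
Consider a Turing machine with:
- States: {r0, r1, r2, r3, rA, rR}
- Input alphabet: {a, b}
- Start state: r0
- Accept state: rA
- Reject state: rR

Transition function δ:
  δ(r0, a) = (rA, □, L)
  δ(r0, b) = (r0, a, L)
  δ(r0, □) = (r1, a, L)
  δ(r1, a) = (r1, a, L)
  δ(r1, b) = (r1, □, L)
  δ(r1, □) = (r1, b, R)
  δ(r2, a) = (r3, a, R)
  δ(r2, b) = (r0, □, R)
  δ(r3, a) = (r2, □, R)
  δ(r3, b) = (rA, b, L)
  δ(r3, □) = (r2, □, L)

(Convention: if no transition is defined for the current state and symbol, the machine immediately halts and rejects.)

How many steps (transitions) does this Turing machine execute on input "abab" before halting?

Execution trace:
Initial: [r0]abab
Step 1: δ(r0, a) = (rA, □, L) → [rA]□□bab

The machine reaches the accept state rA and halts.

The machine executed 1 step before halting.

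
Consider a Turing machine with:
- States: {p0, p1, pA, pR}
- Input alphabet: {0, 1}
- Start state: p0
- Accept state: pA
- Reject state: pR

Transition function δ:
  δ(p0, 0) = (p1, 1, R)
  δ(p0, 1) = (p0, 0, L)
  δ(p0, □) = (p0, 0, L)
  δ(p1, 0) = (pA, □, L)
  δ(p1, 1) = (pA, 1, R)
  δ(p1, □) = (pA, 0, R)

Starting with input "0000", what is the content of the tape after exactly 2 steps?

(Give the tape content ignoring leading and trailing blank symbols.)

Execution trace:
Initial: [p0]0000
Step 1: δ(p0, 0) = (p1, 1, R) → 1[p1]000
Step 2: δ(p1, 0) = (pA, □, L) → [pA]1□00

The machine reaches the accept state pA and halts.

After 2 steps, the tape (ignoring leading/trailing blanks) is: 1□00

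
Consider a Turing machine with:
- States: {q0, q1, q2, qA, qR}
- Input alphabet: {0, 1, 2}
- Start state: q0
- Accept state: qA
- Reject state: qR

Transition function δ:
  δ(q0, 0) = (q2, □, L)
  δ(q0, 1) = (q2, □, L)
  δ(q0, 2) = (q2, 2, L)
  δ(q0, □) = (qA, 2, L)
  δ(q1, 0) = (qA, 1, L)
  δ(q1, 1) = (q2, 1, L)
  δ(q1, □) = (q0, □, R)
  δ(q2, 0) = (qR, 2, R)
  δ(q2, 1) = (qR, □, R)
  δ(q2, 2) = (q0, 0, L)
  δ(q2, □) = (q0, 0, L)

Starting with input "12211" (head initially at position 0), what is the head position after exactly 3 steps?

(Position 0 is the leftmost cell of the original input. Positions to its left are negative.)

Execution trace (head position shown):
Step 0: [q0]12211  (head at position 0)
Step 1: move left → [q2]□□2211  (head at position -1)
Step 2: move left → [q0]□0□2211  (head at position -2)
Step 3: move left → [qA]□20□2211  (head at position -3)

After 3 steps, the head is at position -3.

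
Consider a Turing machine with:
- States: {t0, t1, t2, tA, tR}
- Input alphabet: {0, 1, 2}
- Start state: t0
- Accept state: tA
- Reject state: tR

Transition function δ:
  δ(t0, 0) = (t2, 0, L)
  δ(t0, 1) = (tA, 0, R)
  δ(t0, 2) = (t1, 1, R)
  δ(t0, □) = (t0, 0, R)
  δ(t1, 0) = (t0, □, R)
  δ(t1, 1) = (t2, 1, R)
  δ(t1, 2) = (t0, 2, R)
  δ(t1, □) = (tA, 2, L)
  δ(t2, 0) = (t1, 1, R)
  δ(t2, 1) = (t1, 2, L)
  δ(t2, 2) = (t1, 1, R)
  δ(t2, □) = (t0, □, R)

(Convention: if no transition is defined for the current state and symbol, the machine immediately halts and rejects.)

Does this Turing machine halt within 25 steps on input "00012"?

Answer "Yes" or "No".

Execution trace:
Initial: [t0]00012
Step 1: δ(t0, 0) = (t2, 0, L) → [t2]□00012
Step 2: δ(t2, □) = (t0, □, R) → □[t0]00012
Step 3: δ(t0, 0) = (t2, 0, L) → [t2]□00012
Step 4: δ(t2, □) = (t0, □, R) → □[t0]00012
Step 5: δ(t0, 0) = (t2, 0, L) → [t2]□00012
Step 6: δ(t2, □) = (t0, □, R) → □[t0]00012
Step 7: δ(t0, 0) = (t2, 0, L) → [t2]□00012
Step 8: δ(t2, □) = (t0, □, R) → □[t0]00012
Step 9: δ(t0, 0) = (t2, 0, L) → [t2]□00012
Step 10: δ(t2, □) = (t0, □, R) → □[t0]00012
Step 11: δ(t0, 0) = (t2, 0, L) → [t2]□00012
Step 12: δ(t2, □) = (t0, □, R) → □[t0]00012
Step 13: δ(t0, 0) = (t2, 0, L) → [t2]□00012
Step 14: δ(t2, □) = (t0, □, R) → □[t0]00012
Step 15: δ(t0, 0) = (t2, 0, L) → [t2]□00012
Step 16: δ(t2, □) = (t0, □, R) → □[t0]00012
Step 17: δ(t0, 0) = (t2, 0, L) → [t2]□00012
Step 18: δ(t2, □) = (t0, □, R) → □[t0]00012
Step 19: δ(t0, 0) = (t2, 0, L) → [t2]□00012
Step 20: δ(t2, □) = (t0, □, R) → □[t0]00012
Step 21: δ(t0, 0) = (t2, 0, L) → [t2]□00012
Step 22: δ(t2, □) = (t0, □, R) → □[t0]00012
Step 23: δ(t0, 0) = (t2, 0, L) → [t2]□00012
Step 24: δ(t2, □) = (t0, □, R) → □[t0]00012
Step 25: δ(t0, 0) = (t2, 0, L) → [t2]□00012

The machine has not reached a halting state after 25 steps.
The machine did not halt within the 25-step bound.

Answer: No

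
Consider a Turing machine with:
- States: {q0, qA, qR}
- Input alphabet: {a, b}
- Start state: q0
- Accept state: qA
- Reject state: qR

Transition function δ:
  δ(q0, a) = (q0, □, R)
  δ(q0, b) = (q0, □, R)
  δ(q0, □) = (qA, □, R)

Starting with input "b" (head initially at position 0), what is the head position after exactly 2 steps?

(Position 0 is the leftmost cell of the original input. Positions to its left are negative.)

Execution trace (head position shown):
Step 0: [q0]b  (head at position 0)
Step 1: move right → □[q0]□  (head at position 1)
Step 2: move right → □□[qA]□  (head at position 2)

After 2 steps, the head is at position 2.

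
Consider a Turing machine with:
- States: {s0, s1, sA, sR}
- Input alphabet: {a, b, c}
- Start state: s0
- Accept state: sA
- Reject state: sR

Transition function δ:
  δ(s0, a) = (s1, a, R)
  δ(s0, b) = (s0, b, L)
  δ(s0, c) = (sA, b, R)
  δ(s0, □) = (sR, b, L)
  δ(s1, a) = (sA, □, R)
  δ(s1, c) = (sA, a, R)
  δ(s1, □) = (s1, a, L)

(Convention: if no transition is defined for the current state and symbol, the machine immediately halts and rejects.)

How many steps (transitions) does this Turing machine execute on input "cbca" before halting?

Execution trace:
Initial: [s0]cbca
Step 1: δ(s0, c) = (sA, b, R) → b[sA]bca

The machine reaches the accept state sA and halts.

The machine executed 1 step before halting.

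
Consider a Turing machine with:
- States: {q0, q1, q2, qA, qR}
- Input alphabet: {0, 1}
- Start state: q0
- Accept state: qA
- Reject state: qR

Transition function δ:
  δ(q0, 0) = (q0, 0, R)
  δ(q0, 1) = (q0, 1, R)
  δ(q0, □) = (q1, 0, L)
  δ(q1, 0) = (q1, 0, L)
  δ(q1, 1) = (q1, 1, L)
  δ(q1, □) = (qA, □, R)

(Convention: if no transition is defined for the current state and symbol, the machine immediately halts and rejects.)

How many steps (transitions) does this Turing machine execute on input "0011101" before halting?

Execution trace:
Initial: [q0]0011101
Step 1: δ(q0, 0) = (q0, 0, R) → 0[q0]011101
Step 2: δ(q0, 0) = (q0, 0, R) → 00[q0]11101
Step 3: δ(q0, 1) = (q0, 1, R) → 001[q0]1101
Step 4: δ(q0, 1) = (q0, 1, R) → 0011[q0]101
Step 5: δ(q0, 1) = (q0, 1, R) → 00111[q0]01
Step 6: δ(q0, 0) = (q0, 0, R) → 001110[q0]1
Step 7: δ(q0, 1) = (q0, 1, R) → 0011101[q0]□
Step 8: δ(q0, □) = (q1, 0, L) → 001110[q1]10
Step 9: δ(q1, 1) = (q1, 1, L) → 00111[q1]010
Step 10: δ(q1, 0) = (q1, 0, L) → 0011[q1]1010
Step 11: δ(q1, 1) = (q1, 1, L) → 001[q1]11010
Step 12: δ(q1, 1) = (q1, 1, L) → 00[q1]111010
Step 13: δ(q1, 1) = (q1, 1, L) → 0[q1]0111010
Step 14: δ(q1, 0) = (q1, 0, L) → [q1]00111010
Step 15: δ(q1, 0) = (q1, 0, L) → [q1]□00111010
Step 16: δ(q1, □) = (qA, □, R) → □[qA]00111010

The machine reaches the accept state qA and halts.

The machine executed 16 steps before halting.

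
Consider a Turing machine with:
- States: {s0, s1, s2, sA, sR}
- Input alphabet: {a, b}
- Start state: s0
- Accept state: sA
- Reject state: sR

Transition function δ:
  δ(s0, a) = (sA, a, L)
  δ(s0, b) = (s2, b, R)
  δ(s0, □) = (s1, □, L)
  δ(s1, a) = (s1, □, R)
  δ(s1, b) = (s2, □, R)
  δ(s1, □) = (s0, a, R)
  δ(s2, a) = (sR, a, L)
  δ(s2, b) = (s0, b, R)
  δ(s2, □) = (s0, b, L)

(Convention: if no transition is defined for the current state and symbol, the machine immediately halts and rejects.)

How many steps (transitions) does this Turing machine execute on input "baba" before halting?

Execution trace:
Initial: [s0]baba
Step 1: δ(s0, b) = (s2, b, R) → b[s2]aba
Step 2: δ(s2, a) = (sR, a, L) → [sR]baba

The machine reaches the reject state sR and halts.

The machine executed 2 steps before halting.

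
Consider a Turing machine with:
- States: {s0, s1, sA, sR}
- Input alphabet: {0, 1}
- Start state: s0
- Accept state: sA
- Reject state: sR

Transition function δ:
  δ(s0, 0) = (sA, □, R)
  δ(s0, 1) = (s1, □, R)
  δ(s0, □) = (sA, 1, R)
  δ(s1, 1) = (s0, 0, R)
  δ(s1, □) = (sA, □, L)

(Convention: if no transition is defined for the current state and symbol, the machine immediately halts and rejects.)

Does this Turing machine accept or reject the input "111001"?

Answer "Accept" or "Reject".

Execution trace:
Initial: [s0]111001
Step 1: δ(s0, 1) = (s1, □, R) → □[s1]11001
Step 2: δ(s1, 1) = (s0, 0, R) → □0[s0]1001
Step 3: δ(s0, 1) = (s1, □, R) → □0□[s1]001

No transition is defined for δ(s1, 0). By convention the machine halts and rejects.

Answer: Reject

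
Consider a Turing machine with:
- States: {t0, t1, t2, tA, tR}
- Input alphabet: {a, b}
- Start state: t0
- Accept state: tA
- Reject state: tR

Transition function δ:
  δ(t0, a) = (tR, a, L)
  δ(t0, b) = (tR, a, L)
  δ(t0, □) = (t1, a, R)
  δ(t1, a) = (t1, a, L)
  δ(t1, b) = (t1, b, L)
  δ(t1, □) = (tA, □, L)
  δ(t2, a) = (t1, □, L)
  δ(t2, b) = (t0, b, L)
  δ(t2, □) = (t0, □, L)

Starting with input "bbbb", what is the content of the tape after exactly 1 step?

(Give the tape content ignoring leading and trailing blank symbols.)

Execution trace:
Initial: [t0]bbbb
Step 1: δ(t0, b) = (tR, a, L) → [tR]□abbb

The machine reaches the reject state tR and halts.

After 1 step, the tape (ignoring leading/trailing blanks) is: abbb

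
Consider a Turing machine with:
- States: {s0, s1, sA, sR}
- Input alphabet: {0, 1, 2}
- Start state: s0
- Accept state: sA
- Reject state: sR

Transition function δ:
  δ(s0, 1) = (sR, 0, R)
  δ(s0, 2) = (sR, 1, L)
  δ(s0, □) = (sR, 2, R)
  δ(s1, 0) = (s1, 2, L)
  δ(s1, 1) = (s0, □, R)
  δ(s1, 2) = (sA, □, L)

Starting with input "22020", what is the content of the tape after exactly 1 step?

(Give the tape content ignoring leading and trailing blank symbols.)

Execution trace:
Initial: [s0]22020
Step 1: δ(s0, 2) = (sR, 1, L) → [sR]□12020

The machine reaches the reject state sR and halts.

After 1 step, the tape (ignoring leading/trailing blanks) is: 12020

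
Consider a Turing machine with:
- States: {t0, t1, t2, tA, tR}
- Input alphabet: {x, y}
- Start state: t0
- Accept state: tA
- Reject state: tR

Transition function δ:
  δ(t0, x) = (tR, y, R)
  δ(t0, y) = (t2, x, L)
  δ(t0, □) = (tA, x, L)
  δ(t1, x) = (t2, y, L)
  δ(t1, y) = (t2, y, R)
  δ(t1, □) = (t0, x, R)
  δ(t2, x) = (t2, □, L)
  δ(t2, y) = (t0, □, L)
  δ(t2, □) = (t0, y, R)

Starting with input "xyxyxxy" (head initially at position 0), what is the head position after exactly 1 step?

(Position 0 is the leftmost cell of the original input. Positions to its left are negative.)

Execution trace (head position shown):
Step 0: [t0]xyxyxxy  (head at position 0)
Step 1: move right → y[tR]yxyxxy  (head at position 1)

After 1 step, the head is at position 1.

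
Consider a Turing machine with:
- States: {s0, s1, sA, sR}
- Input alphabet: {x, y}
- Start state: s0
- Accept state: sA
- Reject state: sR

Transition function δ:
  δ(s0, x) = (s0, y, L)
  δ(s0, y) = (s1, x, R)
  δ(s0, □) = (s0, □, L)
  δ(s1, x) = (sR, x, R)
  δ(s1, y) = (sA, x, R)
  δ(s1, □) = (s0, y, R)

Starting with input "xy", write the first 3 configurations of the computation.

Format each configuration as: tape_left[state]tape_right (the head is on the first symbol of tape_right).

Transitions applied:
Step 1: δ(s0, x) = (s0, y, L)
Step 2: δ(s0, □) = (s0, □, L)

The first 3 configurations are:
[s0]xy ⊢ [s0]□yy ⊢ [s0]□□yy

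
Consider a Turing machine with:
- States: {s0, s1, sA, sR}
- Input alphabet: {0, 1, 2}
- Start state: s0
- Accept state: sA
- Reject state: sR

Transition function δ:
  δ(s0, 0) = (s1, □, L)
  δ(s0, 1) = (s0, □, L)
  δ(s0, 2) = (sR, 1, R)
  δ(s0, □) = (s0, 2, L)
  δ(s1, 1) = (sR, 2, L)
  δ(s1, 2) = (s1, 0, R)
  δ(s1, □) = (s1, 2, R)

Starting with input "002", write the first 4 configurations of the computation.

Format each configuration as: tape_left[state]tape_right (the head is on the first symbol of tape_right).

Transitions applied:
Step 1: δ(s0, 0) = (s1, □, L)
Step 2: δ(s1, □) = (s1, 2, R)
Step 3: δ(s1, □) = (s1, 2, R)

The first 4 configurations are:
[s0]002 ⊢ [s1]□□02 ⊢ 2[s1]□02 ⊢ 22[s1]02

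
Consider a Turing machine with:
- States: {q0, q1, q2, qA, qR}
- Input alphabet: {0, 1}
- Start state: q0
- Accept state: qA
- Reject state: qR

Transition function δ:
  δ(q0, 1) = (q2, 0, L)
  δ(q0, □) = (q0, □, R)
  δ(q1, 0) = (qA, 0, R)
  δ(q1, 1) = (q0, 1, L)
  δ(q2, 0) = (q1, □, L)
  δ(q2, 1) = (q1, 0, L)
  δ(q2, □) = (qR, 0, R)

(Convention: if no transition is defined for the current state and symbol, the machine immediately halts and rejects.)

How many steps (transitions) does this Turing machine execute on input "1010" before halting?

Execution trace:
Initial: [q0]1010
Step 1: δ(q0, 1) = (q2, 0, L) → [q2]□0010
Step 2: δ(q2, □) = (qR, 0, R) → 0[qR]0010

The machine reaches the reject state qR and halts.

The machine executed 2 steps before halting.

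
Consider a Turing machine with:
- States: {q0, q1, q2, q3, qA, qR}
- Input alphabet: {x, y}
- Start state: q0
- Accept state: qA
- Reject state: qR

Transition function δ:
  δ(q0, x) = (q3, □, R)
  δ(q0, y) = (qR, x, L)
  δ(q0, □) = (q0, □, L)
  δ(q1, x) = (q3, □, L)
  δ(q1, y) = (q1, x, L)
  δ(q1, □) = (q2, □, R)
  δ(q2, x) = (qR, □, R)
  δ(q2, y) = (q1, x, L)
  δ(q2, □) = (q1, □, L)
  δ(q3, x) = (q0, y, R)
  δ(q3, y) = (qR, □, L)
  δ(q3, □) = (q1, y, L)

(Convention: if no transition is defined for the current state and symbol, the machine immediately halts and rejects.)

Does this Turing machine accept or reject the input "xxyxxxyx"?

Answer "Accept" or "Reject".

Execution trace:
Initial: [q0]xxyxxxyx
Step 1: δ(q0, x) = (q3, □, R) → □[q3]xyxxxyx
Step 2: δ(q3, x) = (q0, y, R) → □y[q0]yxxxyx
Step 3: δ(q0, y) = (qR, x, L) → □[qR]yxxxxyx

The machine reaches the reject state qR and halts.

Answer: Reject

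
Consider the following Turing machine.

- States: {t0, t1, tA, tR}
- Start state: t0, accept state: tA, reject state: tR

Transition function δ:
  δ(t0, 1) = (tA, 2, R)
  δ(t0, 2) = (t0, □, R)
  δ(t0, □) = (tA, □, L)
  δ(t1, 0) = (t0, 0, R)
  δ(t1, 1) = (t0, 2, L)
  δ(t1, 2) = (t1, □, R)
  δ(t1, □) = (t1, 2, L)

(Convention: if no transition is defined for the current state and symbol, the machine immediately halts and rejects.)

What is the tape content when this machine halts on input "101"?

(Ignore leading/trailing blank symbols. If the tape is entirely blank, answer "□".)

Execution trace:
Initial: [t0]101
Step 1: δ(t0, 1) = (tA, 2, R) → 2[tA]01

The machine reaches the accept state tA and halts.

Final tape (ignoring leading/trailing blanks): 201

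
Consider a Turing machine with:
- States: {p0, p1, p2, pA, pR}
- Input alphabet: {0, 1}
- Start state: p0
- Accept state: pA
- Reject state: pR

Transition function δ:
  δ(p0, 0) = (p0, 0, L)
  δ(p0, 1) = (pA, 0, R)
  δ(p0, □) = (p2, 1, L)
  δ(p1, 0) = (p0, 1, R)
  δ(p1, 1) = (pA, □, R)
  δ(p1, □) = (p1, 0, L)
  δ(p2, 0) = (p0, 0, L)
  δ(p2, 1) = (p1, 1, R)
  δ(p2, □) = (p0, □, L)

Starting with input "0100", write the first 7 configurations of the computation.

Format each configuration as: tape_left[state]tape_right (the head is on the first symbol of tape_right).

Transitions applied:
Step 1: δ(p0, 0) = (p0, 0, L)
Step 2: δ(p0, □) = (p2, 1, L)
Step 3: δ(p2, □) = (p0, □, L)
Step 4: δ(p0, □) = (p2, 1, L)
Step 5: δ(p2, □) = (p0, □, L)
Step 6: δ(p0, □) = (p2, 1, L)

The first 7 configurations are:
[p0]0100 ⊢ [p0]□0100 ⊢ [p2]□10100 ⊢ [p0]□□10100 ⊢ [p2]□1□10100 ⊢ [p0]□□1□10100 ⊢ [p2]□1□1□10100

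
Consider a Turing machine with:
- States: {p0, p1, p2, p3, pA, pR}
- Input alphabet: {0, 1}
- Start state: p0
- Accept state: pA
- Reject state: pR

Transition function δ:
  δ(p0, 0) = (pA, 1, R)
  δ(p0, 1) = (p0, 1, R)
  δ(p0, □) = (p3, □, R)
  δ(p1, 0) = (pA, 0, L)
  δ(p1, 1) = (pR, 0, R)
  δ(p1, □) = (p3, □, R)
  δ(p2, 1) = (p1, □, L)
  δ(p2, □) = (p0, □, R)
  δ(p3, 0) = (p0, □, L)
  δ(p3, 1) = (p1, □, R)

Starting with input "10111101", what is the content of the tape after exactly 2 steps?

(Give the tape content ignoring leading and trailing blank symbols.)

Execution trace:
Initial: [p0]10111101
Step 1: δ(p0, 1) = (p0, 1, R) → 1[p0]0111101
Step 2: δ(p0, 0) = (pA, 1, R) → 11[pA]111101

The machine reaches the accept state pA and halts.

After 2 steps, the tape (ignoring leading/trailing blanks) is: 11111101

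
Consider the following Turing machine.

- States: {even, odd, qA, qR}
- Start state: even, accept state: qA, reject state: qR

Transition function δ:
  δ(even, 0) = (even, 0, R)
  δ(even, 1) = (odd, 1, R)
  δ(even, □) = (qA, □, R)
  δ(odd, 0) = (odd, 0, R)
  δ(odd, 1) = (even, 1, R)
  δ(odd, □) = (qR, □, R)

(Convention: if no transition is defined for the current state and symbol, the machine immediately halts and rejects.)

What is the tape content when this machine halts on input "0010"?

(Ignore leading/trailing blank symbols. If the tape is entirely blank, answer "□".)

Execution trace:
Initial: [even]0010
Step 1: δ(even, 0) = (even, 0, R) → 0[even]010
Step 2: δ(even, 0) = (even, 0, R) → 00[even]10
Step 3: δ(even, 1) = (odd, 1, R) → 001[odd]0
Step 4: δ(odd, 0) = (odd, 0, R) → 0010[odd]□
Step 5: δ(odd, □) = (qR, □, R) → 0010□[qR]□

The machine reaches the reject state qR and halts.

Final tape (ignoring leading/trailing blanks): 0010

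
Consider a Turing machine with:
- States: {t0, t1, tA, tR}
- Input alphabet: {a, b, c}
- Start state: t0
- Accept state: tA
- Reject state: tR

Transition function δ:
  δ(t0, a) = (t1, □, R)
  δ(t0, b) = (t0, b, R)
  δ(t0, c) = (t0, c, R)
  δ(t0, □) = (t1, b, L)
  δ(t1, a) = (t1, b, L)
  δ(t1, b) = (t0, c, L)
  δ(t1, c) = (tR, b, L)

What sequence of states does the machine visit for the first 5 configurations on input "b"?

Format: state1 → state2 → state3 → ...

Execution trace:
Initial: [t0]b
Step 1: δ(t0, b) = (t0, b, R) → b[t0]□
Step 2: δ(t0, □) = (t1, b, L) → [t1]bb
Step 3: δ(t1, b) = (t0, c, L) → [t0]□cb
Step 4: δ(t0, □) = (t1, b, L) → [t1]□bcb

No transition is defined for δ(t1, □). By convention the machine halts and rejects.

State sequence: t0 → t0 → t1 → t0 → t1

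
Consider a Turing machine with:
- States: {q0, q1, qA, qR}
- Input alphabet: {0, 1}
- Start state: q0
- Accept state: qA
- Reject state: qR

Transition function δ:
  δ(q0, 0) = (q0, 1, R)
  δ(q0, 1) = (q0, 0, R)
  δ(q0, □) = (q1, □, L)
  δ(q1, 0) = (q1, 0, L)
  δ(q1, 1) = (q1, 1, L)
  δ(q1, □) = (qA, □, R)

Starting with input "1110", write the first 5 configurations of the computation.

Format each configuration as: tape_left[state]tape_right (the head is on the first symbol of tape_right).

Transitions applied:
Step 1: δ(q0, 1) = (q0, 0, R)
Step 2: δ(q0, 1) = (q0, 0, R)
Step 3: δ(q0, 1) = (q0, 0, R)
Step 4: δ(q0, 0) = (q0, 1, R)

The first 5 configurations are:
[q0]1110 ⊢ 0[q0]110 ⊢ 00[q0]10 ⊢ 000[q0]0 ⊢ 0001[q0]□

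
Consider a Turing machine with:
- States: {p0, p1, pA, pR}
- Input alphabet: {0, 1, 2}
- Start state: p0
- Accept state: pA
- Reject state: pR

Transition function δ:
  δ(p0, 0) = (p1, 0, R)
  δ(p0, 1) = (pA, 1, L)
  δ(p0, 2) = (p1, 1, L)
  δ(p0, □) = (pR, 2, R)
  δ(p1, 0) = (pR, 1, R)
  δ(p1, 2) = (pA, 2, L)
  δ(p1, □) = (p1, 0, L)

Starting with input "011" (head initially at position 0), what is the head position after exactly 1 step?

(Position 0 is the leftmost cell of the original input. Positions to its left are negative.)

Execution trace (head position shown):
Step 0: [p0]011  (head at position 0)
Step 1: move right → 0[p1]11  (head at position 1)

After 1 step, the head is at position 1.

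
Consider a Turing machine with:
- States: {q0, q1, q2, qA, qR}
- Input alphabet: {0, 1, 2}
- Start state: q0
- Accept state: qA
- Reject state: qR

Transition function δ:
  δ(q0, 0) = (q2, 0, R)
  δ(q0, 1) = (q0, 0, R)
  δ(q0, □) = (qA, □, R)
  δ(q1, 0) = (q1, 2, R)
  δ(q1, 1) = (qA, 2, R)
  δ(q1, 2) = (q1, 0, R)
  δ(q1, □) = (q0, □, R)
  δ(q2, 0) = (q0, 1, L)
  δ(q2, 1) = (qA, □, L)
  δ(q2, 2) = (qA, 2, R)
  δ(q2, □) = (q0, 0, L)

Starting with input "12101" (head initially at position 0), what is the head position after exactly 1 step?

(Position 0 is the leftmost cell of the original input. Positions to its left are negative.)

Execution trace (head position shown):
Step 0: [q0]12101  (head at position 0)
Step 1: move right → 0[q0]2101  (head at position 1)

After 1 step, the head is at position 1.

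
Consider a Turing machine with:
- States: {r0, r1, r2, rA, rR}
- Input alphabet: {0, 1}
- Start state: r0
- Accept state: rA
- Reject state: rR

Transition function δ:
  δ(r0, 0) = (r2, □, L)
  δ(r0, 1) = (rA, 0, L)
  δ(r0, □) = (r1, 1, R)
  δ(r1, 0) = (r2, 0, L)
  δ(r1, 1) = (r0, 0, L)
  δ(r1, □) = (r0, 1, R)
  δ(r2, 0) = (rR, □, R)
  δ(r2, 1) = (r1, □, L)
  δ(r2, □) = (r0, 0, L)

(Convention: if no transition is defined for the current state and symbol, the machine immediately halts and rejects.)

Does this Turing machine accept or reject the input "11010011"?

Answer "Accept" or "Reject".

Execution trace:
Initial: [r0]11010011
Step 1: δ(r0, 1) = (rA, 0, L) → [rA]□01010011

The machine reaches the accept state rA and halts.

Answer: Accept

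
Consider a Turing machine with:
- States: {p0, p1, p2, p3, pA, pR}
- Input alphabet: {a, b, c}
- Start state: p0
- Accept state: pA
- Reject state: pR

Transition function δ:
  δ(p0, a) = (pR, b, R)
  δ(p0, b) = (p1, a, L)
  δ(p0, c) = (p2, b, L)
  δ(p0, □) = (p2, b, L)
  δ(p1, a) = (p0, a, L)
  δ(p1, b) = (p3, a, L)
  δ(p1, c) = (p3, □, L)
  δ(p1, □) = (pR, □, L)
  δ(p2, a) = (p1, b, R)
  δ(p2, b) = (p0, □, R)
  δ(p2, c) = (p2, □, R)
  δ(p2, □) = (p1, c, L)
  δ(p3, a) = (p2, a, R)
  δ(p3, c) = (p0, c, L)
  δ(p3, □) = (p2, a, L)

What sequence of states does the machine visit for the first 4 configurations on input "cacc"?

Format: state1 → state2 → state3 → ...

Execution trace:
Initial: [p0]cacc
Step 1: δ(p0, c) = (p2, b, L) → [p2]□bacc
Step 2: δ(p2, □) = (p1, c, L) → [p1]□cbacc
Step 3: δ(p1, □) = (pR, □, L) → [pR]□□cbacc

The machine reaches the reject state pR and halts.

State sequence: p0 → p2 → p1 → pR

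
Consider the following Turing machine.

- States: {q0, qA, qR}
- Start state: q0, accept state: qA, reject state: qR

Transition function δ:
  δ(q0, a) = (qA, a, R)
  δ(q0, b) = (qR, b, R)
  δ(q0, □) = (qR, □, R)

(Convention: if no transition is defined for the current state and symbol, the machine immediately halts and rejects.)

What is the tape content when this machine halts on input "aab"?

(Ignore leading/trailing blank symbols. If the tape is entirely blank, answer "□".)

Execution trace:
Initial: [q0]aab
Step 1: δ(q0, a) = (qA, a, R) → a[qA]ab

The machine reaches the accept state qA and halts.

Final tape (ignoring leading/trailing blanks): aab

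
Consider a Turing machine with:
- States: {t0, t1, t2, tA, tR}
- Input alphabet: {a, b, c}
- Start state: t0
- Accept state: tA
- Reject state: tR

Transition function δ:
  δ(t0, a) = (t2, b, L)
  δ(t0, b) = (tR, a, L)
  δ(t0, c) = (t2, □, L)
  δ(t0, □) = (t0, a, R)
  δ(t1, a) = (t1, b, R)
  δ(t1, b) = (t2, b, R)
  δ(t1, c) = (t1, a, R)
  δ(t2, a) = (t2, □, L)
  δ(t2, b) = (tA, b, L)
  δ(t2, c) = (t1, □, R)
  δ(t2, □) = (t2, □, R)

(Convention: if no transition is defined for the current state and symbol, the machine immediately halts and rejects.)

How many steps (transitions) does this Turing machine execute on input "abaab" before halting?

Execution trace:
Initial: [t0]abaab
Step 1: δ(t0, a) = (t2, b, L) → [t2]□bbaab
Step 2: δ(t2, □) = (t2, □, R) → □[t2]bbaab
Step 3: δ(t2, b) = (tA, b, L) → [tA]□bbaab

The machine reaches the accept state tA and halts.

The machine executed 3 steps before halting.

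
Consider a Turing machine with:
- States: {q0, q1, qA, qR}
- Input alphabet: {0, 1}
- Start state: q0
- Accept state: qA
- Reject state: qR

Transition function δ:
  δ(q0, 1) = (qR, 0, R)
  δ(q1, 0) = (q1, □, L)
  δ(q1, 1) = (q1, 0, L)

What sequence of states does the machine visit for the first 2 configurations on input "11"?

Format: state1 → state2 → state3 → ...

Execution trace:
Initial: [q0]11
Step 1: δ(q0, 1) = (qR, 0, R) → 0[qR]1

The machine reaches the reject state qR and halts.

State sequence: q0 → qR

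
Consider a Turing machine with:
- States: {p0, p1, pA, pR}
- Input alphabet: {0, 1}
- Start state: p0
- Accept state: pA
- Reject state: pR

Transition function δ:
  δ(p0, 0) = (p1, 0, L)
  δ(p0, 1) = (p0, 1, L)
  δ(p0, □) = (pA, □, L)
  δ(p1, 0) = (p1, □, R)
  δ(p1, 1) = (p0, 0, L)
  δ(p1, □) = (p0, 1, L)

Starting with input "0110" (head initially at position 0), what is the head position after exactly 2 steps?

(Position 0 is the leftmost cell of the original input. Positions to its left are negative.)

Execution trace (head position shown):
Step 0: [p0]0110  (head at position 0)
Step 1: move left → [p1]□0110  (head at position -1)
Step 2: move left → [p0]□10110  (head at position -2)

After 2 steps, the head is at position -2.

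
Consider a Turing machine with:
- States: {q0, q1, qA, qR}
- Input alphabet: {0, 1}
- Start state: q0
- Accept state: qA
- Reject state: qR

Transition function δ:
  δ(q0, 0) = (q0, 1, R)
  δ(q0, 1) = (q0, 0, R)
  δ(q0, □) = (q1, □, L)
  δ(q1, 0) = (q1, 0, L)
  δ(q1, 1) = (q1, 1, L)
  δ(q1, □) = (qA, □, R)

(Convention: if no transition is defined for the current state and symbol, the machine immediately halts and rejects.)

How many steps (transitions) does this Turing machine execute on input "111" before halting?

Execution trace:
Initial: [q0]111
Step 1: δ(q0, 1) = (q0, 0, R) → 0[q0]11
Step 2: δ(q0, 1) = (q0, 0, R) → 00[q0]1
Step 3: δ(q0, 1) = (q0, 0, R) → 000[q0]□
Step 4: δ(q0, □) = (q1, □, L) → 00[q1]0□
Step 5: δ(q1, 0) = (q1, 0, L) → 0[q1]00□
Step 6: δ(q1, 0) = (q1, 0, L) → [q1]000□
Step 7: δ(q1, 0) = (q1, 0, L) → [q1]□000□
Step 8: δ(q1, □) = (qA, □, R) → □[qA]000□

The machine reaches the accept state qA and halts.

The machine executed 8 steps before halting.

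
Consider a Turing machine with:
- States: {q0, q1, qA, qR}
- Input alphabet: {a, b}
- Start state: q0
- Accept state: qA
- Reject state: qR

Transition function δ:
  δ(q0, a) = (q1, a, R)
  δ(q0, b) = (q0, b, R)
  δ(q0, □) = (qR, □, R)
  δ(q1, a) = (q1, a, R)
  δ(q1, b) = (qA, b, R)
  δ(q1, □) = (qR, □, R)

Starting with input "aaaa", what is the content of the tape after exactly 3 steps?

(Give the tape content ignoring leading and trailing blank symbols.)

Execution trace:
Initial: [q0]aaaa
Step 1: δ(q0, a) = (q1, a, R) → a[q1]aaa
Step 2: δ(q1, a) = (q1, a, R) → aa[q1]aa
Step 3: δ(q1, a) = (q1, a, R) → aaa[q1]a

After 3 steps, the tape (ignoring leading/trailing blanks) is: aaaa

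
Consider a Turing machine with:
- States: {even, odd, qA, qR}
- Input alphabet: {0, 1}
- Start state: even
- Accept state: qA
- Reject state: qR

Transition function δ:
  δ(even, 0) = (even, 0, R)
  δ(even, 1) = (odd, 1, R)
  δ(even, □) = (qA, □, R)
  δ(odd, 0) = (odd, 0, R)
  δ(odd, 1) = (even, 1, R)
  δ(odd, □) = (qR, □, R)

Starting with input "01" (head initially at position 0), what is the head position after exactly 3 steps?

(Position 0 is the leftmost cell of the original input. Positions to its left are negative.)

Execution trace (head position shown):
Step 0: [even]01  (head at position 0)
Step 1: move right → 0[even]1  (head at position 1)
Step 2: move right → 01[odd]□  (head at position 2)
Step 3: move right → 01□[qR]□  (head at position 3)

After 3 steps, the head is at position 3.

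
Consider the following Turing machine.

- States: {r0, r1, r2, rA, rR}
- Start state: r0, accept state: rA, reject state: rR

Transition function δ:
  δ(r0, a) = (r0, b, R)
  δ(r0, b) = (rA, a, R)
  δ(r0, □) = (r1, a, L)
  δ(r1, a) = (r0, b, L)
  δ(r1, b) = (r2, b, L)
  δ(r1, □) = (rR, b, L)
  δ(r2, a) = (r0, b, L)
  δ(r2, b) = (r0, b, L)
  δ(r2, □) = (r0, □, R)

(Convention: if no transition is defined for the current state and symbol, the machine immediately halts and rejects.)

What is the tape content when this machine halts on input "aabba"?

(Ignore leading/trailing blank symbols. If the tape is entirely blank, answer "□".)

Execution trace:
Initial: [r0]aabba
Step 1: δ(r0, a) = (r0, b, R) → b[r0]abba
Step 2: δ(r0, a) = (r0, b, R) → bb[r0]bba
Step 3: δ(r0, b) = (rA, a, R) → bba[rA]ba

The machine reaches the accept state rA and halts.

Final tape (ignoring leading/trailing blanks): bbaba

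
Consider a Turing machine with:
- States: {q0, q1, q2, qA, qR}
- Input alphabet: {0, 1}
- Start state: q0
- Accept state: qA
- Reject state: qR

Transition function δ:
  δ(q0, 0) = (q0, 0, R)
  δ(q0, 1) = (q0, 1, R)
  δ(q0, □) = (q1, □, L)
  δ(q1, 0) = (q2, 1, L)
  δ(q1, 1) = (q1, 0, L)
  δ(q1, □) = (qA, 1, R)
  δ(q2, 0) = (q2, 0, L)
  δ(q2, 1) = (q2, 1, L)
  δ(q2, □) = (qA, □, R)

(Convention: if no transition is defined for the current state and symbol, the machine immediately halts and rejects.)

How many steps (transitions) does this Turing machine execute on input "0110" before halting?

Execution trace:
Initial: [q0]0110
Step 1: δ(q0, 0) = (q0, 0, R) → 0[q0]110
Step 2: δ(q0, 1) = (q0, 1, R) → 01[q0]10
Step 3: δ(q0, 1) = (q0, 1, R) → 011[q0]0
Step 4: δ(q0, 0) = (q0, 0, R) → 0110[q0]□
Step 5: δ(q0, □) = (q1, □, L) → 011[q1]0□
Step 6: δ(q1, 0) = (q2, 1, L) → 01[q2]11□
Step 7: δ(q2, 1) = (q2, 1, L) → 0[q2]111□
Step 8: δ(q2, 1) = (q2, 1, L) → [q2]0111□
Step 9: δ(q2, 0) = (q2, 0, L) → [q2]□0111□
Step 10: δ(q2, □) = (qA, □, R) → □[qA]0111□

The machine reaches the accept state qA and halts.

The machine executed 10 steps before halting.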